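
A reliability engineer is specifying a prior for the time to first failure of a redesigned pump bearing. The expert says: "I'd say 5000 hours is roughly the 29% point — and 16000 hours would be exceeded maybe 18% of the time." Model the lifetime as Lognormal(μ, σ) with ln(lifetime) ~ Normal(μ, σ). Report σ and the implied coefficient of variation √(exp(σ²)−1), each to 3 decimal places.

If T ~ Lognormal(μ,σ) then ln T ~ Normal(μ,σ), so the p-quantile of ln T is μ + z_p·σ.
ln(5000) = 8.517 and ln(16000) = 9.68; z_{0.29} = -0.5534, z_{0.82} = 0.9154.
σ = (9.68 − 8.517)/(0.9154 − (-0.5534)) = 0.792.
μ = 8.517 − (-0.5534)·0.792 = 8.955.
CV = √(exp(σ²)−1) = √(exp(0.6272)−1) = 0.934.

σ ≈ 0.792, CV ≈ 0.934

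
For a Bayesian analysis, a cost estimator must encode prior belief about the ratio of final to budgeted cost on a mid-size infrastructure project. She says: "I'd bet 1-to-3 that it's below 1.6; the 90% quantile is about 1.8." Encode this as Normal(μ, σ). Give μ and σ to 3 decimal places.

μ = 1.669, σ = 0.102

The p-quantile of Normal(μ,σ) is μ + z_p·σ, with z_{0.25} = -0.6745 and z_{0.9} = 1.282.
Eliminate σ: μ = (z₂·x₁ − z₁·x₂)/(z₂ − z₁) = (1.282·1.6 − (-0.6745)·1.8)/1.956 = 1.669.
Then σ = (x₂ − x₁)/(z₂ − z₁) = (1.8 − 1.6)/1.956 = 0.102.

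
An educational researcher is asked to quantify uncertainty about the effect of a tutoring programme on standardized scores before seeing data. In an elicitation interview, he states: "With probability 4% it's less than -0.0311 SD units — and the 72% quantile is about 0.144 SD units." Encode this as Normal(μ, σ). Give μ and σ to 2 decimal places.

μ = 0.10, σ = 0.08

For Normal(μ,σ), the p-quantile is μ + z_p·σ. Here z_{0.04} = -1.751, z_{0.72} = 0.5828.
So -0.0311 = μ − 1.751σ and 0.144 = μ + 0.5828σ.
Subtracting: σ = (0.144 − -0.0311)/(0.5828 − (-1.751)) = 0.08.
Then μ = -0.0311 − (-1.751)·0.08 = 0.10.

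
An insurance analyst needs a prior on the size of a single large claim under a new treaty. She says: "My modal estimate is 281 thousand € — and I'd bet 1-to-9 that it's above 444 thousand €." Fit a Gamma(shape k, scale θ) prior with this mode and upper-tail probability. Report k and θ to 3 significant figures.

k ≈ 9.96, θ ≈ 31.4

Gamma(k,θ) with k>1 has mode (k−1)θ, so θ = 281/(k−1).
Need P(X < 444) = 0.9 with θ tied to k this way. Start at k = 2, θ = 281: P(X<444) ≈ 0.469.
Too low — raise k to concentrate. Iterating converges to k ≈ 9.96.
Then θ = 281/(9.96−1) ≈ 31.4.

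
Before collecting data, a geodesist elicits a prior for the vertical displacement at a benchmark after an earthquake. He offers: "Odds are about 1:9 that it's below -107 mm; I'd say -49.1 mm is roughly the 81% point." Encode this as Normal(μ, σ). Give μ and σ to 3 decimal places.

μ = -72.639, σ = 26.812

The p-quantile of Normal(μ,σ) is μ + z_p·σ, with z_{0.1} = -1.282 and z_{0.81} = 0.8779.
Eliminate σ: μ = (z₂·x₁ − z₁·x₂)/(z₂ − z₁) = (0.8779·-107 − (-1.282)·-49.1)/2.159 = -72.639.
Then σ = (x₂ − x₁)/(z₂ − z₁) = (-49.1 − -107)/2.159 = 26.812.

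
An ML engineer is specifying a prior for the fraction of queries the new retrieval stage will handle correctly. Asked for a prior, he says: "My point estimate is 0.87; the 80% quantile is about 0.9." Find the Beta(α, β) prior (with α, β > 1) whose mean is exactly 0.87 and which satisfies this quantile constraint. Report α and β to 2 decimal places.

With mean 0.87 fixed, write α = 0.87s, β = 0.13s where s = α+β.
Need P(θ < 0.9) = 0.8 under Beta(0.87s, 0.13s). Normal approximation: (q−m)/√(m(1−m)/s) ≈ z_{0.8} = 0.842, so s ≈ 0.87·0.13·(0.842)²/(0.9−0.87)² = 89.0.
At s = 89.0: P(θ<0.9) ≈ 0.795. Adjusting to match 0.8 gives s ≈ 92.14.
So α = 0.87·92.14 ≈ 80.16, β = 0.13·92.14 ≈ 11.98.

α ≈ 80.16, β ≈ 11.98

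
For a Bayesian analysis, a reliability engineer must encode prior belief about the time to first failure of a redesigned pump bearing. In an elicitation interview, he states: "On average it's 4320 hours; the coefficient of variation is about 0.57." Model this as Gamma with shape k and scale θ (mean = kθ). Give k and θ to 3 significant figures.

For Gamma(k, scale θ): mean = kθ, variance = kθ², so CV = 1/√k.
CV = 0.57, hence k = 1/CV² = 3.08.
Then θ = mean/k = 4320/3.08 = 1400.

k ≈ 3.08, θ ≈ 1400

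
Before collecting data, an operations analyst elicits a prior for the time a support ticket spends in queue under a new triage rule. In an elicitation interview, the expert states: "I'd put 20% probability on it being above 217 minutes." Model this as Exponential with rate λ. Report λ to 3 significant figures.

P(T > 217.0) = e^(−λ·217.0) = 0.2, so λ = −ln(0.2)/217.0 = 0.00742.

λ ≈ 0.00742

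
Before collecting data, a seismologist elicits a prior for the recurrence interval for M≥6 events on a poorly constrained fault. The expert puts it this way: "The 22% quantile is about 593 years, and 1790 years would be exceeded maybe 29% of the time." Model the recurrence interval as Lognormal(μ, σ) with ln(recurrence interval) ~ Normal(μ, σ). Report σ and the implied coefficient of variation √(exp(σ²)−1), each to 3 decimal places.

If T ~ Lognormal(μ,σ) then ln T ~ Normal(μ,σ), so the p-quantile of ln T is μ + z_p·σ.
ln(593) = 6.385 and ln(1790) = 7.49; z_{0.22} = -0.7722, z_{0.71} = 0.5534.
σ = (7.49 − 6.385)/(0.5534 − (-0.7722)) = 0.833.
μ = 6.385 − (-0.7722)·0.833 = 7.029.
CV = √(exp(σ²)−1) = √(exp(0.6946)−1) = 1.001.

σ ≈ 0.833, CV ≈ 1.001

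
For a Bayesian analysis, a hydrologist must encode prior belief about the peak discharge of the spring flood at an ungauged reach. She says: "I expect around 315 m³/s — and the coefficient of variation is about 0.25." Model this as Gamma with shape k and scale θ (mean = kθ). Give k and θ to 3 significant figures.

k ≈ 16, θ ≈ 19.7

For Gamma(k, scale θ): mean = kθ, variance = kθ², so CV = 1/√k.
CV = 0.25, hence k = 1/CV² = 16.
Then θ = mean/k = 315/16 = 19.7.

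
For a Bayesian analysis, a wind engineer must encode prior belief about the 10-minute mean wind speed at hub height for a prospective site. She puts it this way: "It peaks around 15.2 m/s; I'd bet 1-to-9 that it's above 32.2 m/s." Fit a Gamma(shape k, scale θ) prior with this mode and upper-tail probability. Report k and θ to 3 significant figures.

k ≈ 4.41, θ ≈ 4.46

Gamma(k,θ) with k>1 has mode (k−1)θ, so θ = 15.2/(k−1).
Need P(X < 32.2) = 0.9 with θ tied to k this way. Start at k = 2, θ = 15.2: P(X<32.2) ≈ 0.625.
Too low — raise k to concentrate. Iterating converges to k ≈ 4.41.
Then θ = 15.2/(4.41−1) ≈ 4.46.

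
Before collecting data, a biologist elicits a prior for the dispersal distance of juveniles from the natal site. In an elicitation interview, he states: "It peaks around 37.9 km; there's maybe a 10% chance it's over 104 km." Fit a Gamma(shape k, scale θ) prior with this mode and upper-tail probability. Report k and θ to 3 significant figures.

Gamma(k,θ) with k>1 has mode (k−1)θ, so θ = 37.9/(k−1).
Need P(X < 104) = 0.9 with θ tied to k this way. Start at k = 2, θ = 37.9: P(X<104) ≈ 0.759.
Too low — raise k to concentrate. Iterating converges to k ≈ 2.88.
Then θ = 37.9/(2.88−1) ≈ 20.2.

k ≈ 2.88, θ ≈ 20.2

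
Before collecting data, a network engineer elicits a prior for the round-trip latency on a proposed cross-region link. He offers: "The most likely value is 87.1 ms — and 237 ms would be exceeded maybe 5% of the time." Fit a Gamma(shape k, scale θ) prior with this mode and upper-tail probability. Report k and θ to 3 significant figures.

Gamma(k,θ) with k>1 has mode (k−1)θ, so θ = 87.1/(k−1).
Need P(X < 237) = 0.95 with θ tied to k this way. Start at k = 2, θ = 87.1: P(X<237) ≈ 0.755.
Too low — raise k to concentrate. Iterating converges to k ≈ 3.68.
Then θ = 87.1/(3.68−1) ≈ 32.5.

k ≈ 3.68, θ ≈ 32.5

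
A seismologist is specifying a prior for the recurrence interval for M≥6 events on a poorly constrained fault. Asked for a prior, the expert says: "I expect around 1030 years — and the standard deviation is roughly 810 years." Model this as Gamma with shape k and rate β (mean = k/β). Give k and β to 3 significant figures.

k ≈ 1.62, β ≈ 0.00157

For Gamma(k, rate β): mean = k/β, variance = k/β², so CV = 1/√k.
CV = SD/mean = 810/1030 = 0.7864, hence k = 1/CV² = 1.62.
Then β = k/mean = 1.62/1030 = 0.00157.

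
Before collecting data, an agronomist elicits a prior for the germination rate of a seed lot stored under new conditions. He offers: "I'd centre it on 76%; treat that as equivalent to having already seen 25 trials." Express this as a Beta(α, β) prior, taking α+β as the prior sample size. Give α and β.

α = 19, β = 6

Under the effective-sample-size interpretation, Beta(α, β) has prior mean α/(α+β) and prior sample size α+β.
So α+β = 25 and α/(α+β) = 0.76, giving α = 0.76·25 = 19 and β = 25 − 19 = 6.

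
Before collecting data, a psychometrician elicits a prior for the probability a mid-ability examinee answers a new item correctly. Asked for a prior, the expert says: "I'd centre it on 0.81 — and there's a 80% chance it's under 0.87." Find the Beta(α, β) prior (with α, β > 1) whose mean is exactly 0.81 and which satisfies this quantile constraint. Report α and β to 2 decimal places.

α ≈ 25.46, β ≈ 5.97

With mean 0.81 fixed, write α = 0.81s, β = 0.19s where s = α+β.
Need P(θ < 0.87) = 0.8 under Beta(0.81s, 0.19s). Normal approximation: (q−m)/√(m(1−m)/s) ≈ z_{0.8} = 0.842, so s ≈ 0.81·0.19·(0.842)²/(0.87−0.81)² = 30.3.
At s = 30.3: P(θ<0.87) ≈ 0.795. Adjusting to match 0.8 gives s ≈ 31.43.
So α = 0.81·31.43 ≈ 25.46, β = 0.19·31.43 ≈ 5.97.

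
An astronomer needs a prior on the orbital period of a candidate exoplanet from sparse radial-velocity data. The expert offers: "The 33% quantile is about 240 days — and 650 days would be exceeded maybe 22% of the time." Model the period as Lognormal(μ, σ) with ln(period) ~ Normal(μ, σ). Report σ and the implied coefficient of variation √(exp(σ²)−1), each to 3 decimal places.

σ ≈ 0.822, CV ≈ 0.983

If T ~ Lognormal(μ,σ) then ln T ~ Normal(μ,σ), so the p-quantile of ln T is μ + z_p·σ.
ln(240) = 5.481 and ln(650) = 6.477; z_{0.33} = -0.4399, z_{0.78} = 0.7722.
σ = (6.477 − 5.481)/(0.7722 − (-0.4399)) = 0.822.
μ = 5.481 − (-0.4399)·0.822 = 5.842.
CV = √(exp(σ²)−1) = √(exp(0.6757)−1) = 0.983.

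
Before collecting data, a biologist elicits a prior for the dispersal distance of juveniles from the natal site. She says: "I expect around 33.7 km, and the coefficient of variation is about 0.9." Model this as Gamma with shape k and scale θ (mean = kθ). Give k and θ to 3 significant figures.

For Gamma(k, scale θ): mean = kθ, variance = kθ², so CV = 1/√k.
CV = 0.9, hence k = 1/CV² = 1.23.
Then θ = mean/k = 33.7/1.23 = 27.3.

k ≈ 1.23, θ ≈ 27.3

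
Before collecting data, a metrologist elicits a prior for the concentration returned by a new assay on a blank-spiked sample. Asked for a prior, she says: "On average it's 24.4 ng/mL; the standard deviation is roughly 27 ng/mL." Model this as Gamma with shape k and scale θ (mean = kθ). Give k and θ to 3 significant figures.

k ≈ 0.817, θ ≈ 29.9

For Gamma(k, scale θ): mean = kθ, variance = kθ², so CV = 1/√k.
CV = SD/mean = 27/24.4 = 1.107, hence k = 1/CV² = 0.817.
Then θ = mean/k = 24.4/0.817 = 29.9.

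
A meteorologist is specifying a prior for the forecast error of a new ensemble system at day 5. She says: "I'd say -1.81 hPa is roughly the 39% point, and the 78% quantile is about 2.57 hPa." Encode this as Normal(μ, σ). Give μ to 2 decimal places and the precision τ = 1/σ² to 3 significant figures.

For Normal(μ,σ), the p-quantile is μ + z_p·σ. Here z_{0.39} = -0.2793, z_{0.78} = 0.7722.
So -1.81 = μ − 0.2793σ and 2.57 = μ + 0.7722σ.
Subtracting: σ = (2.57 − -1.81)/(0.7722 − (-0.2793)) = 4.17.
Then μ = -1.81 − (-0.2793)·4.17 = -0.65.
Precision τ = 1/σ² = 1/4.165² = 0.0576.

μ = -0.65, τ = 0.0576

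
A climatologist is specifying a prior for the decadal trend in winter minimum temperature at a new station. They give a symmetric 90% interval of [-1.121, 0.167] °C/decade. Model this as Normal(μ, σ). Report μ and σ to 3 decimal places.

A symmetric 90% interval runs μ ± z·σ with z = 1.645.
Half-width = 0.644, so σ = 0.644/1.645 = 0.392.
μ is the interval midpoint, -0.477.

μ = -0.477, σ = 0.392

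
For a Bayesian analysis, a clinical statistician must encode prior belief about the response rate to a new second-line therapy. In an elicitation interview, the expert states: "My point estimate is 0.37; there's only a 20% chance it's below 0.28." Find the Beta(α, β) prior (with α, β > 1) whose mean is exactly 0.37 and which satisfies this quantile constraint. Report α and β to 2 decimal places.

With mean 0.37 fixed, write α = 0.37s, β = 0.63s where s = α+β.
Need P(θ < 0.28) = 0.2 under Beta(0.37s, 0.63s). Normal approximation: (q−m)/√(m(1−m)/s) ≈ z_{0.2} = -0.842, so s ≈ 0.37·0.63·(-0.842)²/(0.28−0.37)² = 20.4.
At s = 20.4: P(θ<0.28) ≈ 0.204. Adjusting to match 0.2 gives s ≈ 20.94.
So α = 0.37·20.94 ≈ 7.75, β = 0.63·20.94 ≈ 13.19.

α ≈ 7.75, β ≈ 13.19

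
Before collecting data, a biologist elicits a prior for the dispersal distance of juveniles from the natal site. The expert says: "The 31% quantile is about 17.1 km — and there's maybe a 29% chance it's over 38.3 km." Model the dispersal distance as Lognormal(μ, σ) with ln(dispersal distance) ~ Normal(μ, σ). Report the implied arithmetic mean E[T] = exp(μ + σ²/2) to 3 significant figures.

If T ~ Lognormal(μ,σ) then ln T ~ Normal(μ,σ), so the p-quantile of ln T is μ + z_p·σ.
ln(17.1) = 2.839 and ln(38.3) = 3.645; z_{0.31} = -0.4959, z_{0.71} = 0.5534.
σ = (3.645 − 2.839)/(0.5534 − (-0.4959)) = 0.769.
μ = 2.839 − (-0.4959)·0.769 = 3.220.
E[T] = exp(μ + σ²/2) = exp(3.220 + 0.2953) = 33.6 km.

E[T] ≈ 33.6 km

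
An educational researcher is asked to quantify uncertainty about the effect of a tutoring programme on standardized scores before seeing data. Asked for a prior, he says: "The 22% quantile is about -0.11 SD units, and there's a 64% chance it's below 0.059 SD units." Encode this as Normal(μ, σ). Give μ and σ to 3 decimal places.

μ = 0.005, σ = 0.149

The p-quantile of Normal(μ,σ) is μ + z_p·σ, with z_{0.22} = -0.7722 and z_{0.64} = 0.3585.
Eliminate σ: μ = (z₂·x₁ − z₁·x₂)/(z₂ − z₁) = (0.3585·-0.11 − (-0.7722)·0.059)/1.131 = 0.005.
Then σ = (x₂ − x₁)/(z₂ − z₁) = (0.059 − -0.11)/1.131 = 0.149.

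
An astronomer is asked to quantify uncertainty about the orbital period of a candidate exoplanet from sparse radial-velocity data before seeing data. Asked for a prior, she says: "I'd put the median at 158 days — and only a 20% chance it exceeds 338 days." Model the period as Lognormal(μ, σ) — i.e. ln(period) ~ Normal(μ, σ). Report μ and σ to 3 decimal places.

μ ≈ 5.063, σ ≈ 0.904

If T ~ Lognormal(μ,σ) then ln T ~ Normal(μ,σ), so the p-quantile of ln T is μ + z_p·σ.
ln(158) = 5.063 and ln(338) = 5.823; z_{0.5} = 0, z_{0.8} = 0.8416.
σ = (5.823 − 5.063)/(0.8416 − (0)) = 0.904.
μ = 5.063 − (0)·0.904 = 5.063.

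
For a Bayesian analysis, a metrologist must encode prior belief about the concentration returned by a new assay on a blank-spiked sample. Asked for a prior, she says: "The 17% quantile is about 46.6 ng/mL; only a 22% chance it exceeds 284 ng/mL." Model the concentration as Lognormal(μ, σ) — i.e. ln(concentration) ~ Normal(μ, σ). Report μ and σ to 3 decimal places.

μ ≈ 4.841, σ ≈ 1.047

If T ~ Lognormal(μ,σ) then ln T ~ Normal(μ,σ), so the p-quantile of ln T is μ + z_p·σ.
ln(46.6) = 3.842 and ln(284) = 5.649; z_{0.17} = -0.9542, z_{0.78} = 0.7722.
σ = (5.649 − 3.842)/(0.7722 − (-0.9542)) = 1.047.
μ = 3.842 − (-0.9542)·1.047 = 4.841.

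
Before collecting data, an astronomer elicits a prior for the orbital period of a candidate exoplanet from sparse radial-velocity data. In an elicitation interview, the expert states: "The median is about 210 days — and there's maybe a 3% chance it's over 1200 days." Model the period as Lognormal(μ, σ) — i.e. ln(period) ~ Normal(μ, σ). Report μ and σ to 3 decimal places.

If T ~ Lognormal(μ,σ) then ln T ~ Normal(μ,σ), so the p-quantile of ln T is μ + z_p·σ.
ln(210) = 5.347 and ln(1200) = 7.09; z_{0.5} = 0, z_{0.97} = 1.881.
σ = (7.09 − 5.347)/(1.881 − (0)) = 0.927.
μ = 5.347 − (0)·0.927 = 5.347.

μ ≈ 5.347, σ ≈ 0.927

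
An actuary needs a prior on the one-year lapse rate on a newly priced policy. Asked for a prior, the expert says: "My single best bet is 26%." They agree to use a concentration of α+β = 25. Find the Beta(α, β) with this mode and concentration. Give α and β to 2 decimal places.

α = 6.98, β = 18.02

For α,β > 1 the Beta mode is (α−1)/(α+β−2). With α+β = 25, the mode is (α−1)/23.
Set (α−1)/23 = 0.26 → α = 1 + 0.26·23 = 6.98.
β = 25 − α = 18.02.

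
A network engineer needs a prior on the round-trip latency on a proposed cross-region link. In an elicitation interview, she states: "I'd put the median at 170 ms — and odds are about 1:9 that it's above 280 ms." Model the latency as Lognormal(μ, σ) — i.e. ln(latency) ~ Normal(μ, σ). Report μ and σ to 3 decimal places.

If T ~ Lognormal(μ,σ) then ln T ~ Normal(μ,σ), so the p-quantile of ln T is μ + z_p·σ.
ln(170) = 5.136 and ln(280) = 5.635; z_{0.5} = 0, z_{0.9} = 1.282.
σ = (5.635 − 5.136)/(1.282 − (0)) = 0.389.
μ = 5.136 − (0)·0.389 = 5.136.

μ ≈ 5.136, σ ≈ 0.389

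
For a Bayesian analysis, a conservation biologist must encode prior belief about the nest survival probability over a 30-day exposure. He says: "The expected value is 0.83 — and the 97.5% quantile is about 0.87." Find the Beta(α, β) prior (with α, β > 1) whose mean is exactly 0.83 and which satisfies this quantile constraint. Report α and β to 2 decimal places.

With mean 0.83 fixed, write α = 0.83s, β = 0.17s where s = α+β.
Need P(θ < 0.87) = 0.975 under Beta(0.83s, 0.17s). Normal approximation: (q−m)/√(m(1−m)/s) ≈ z_{0.975} = 1.96, so s ≈ 0.83·0.17·(1.96)²/(0.87−0.83)² = 338.8.
At s = 338.8: P(θ<0.87) ≈ 0.981. Adjusting to match 0.975 gives s ≈ 304.56.
So α = 0.83·304.56 ≈ 252.78, β = 0.17·304.56 ≈ 51.77.

α ≈ 252.78, β ≈ 51.77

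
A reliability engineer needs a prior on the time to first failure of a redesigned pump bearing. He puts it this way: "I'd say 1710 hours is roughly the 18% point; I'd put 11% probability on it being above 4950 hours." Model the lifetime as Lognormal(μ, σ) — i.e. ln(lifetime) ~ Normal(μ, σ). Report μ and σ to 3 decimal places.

μ ≈ 7.898, σ ≈ 0.496

If T ~ Lognormal(μ,σ) then ln T ~ Normal(μ,σ), so the p-quantile of ln T is μ + z_p·σ.
ln(1710) = 7.444 and ln(4950) = 8.507; z_{0.18} = -0.9154, z_{0.89} = 1.227.
σ = (8.507 − 7.444)/(1.227 − (-0.9154)) = 0.496.
μ = 7.444 − (-0.9154)·0.496 = 7.898.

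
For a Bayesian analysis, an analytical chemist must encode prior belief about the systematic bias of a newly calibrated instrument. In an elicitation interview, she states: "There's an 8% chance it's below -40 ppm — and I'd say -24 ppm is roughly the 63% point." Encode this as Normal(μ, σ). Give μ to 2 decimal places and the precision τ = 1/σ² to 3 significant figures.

For Normal(μ,σ), the p-quantile is μ + z_p·σ. Here z_{0.08} = -1.405, z_{0.63} = 0.3319.
So -40 = μ − 1.405σ and -24 = μ + 0.3319σ.
Subtracting: σ = (-24 − -40)/(0.3319 − (-1.405)) = 9.21.
Then μ = -40 − (-1.405)·9.21 = -27.06.
Precision τ = 1/σ² = 1/9.212² = 0.0118.

μ = -27.06, τ = 0.0118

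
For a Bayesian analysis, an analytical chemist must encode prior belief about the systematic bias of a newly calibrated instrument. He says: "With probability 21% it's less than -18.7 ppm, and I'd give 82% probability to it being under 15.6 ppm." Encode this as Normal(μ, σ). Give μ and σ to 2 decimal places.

μ = -2.64, σ = 19.92

For Normal(μ,σ), the p-quantile is μ + z_p·σ. Here z_{0.21} = -0.8064, z_{0.82} = 0.9154.
So -18.7 = μ − 0.8064σ and 15.6 = μ + 0.9154σ.
Subtracting: σ = (15.6 − -18.7)/(0.9154 − (-0.8064)) = 19.92.
Then μ = -18.7 − (-0.8064)·19.92 = -2.64.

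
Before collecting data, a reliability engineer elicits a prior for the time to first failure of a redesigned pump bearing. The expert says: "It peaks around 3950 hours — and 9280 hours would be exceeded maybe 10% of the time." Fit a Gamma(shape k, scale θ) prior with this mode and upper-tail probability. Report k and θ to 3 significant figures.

Gamma(k,θ) with k>1 has mode (k−1)θ, so θ = 3950/(k−1).
Need P(X < 9280) = 0.9 with θ tied to k this way. Start at k = 2, θ = 3950: P(X<9280) ≈ 0.680.
Too low — raise k to concentrate. Iterating converges to k ≈ 3.64.
Then θ = 3950/(3.64−1) ≈ 1500.

k ≈ 3.64, θ ≈ 1500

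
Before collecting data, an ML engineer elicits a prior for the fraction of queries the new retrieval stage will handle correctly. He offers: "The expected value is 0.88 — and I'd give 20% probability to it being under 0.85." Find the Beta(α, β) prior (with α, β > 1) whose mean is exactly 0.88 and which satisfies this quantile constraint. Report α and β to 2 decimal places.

α ≈ 67.14, β ≈ 9.16

With mean 0.88 fixed, write α = 0.88s, β = 0.12s where s = α+β.
Need P(θ < 0.85) = 0.2 under Beta(0.88s, 0.12s). Normal approximation: (q−m)/√(m(1−m)/s) ≈ z_{0.2} = -0.842, so s ≈ 0.88·0.12·(-0.842)²/(0.85−0.88)² = 83.1.
At s = 83.1: P(θ<0.85) ≈ 0.192. Adjusting to match 0.2 gives s ≈ 76.29.
So α = 0.88·76.29 ≈ 67.14, β = 0.12·76.29 ≈ 9.16.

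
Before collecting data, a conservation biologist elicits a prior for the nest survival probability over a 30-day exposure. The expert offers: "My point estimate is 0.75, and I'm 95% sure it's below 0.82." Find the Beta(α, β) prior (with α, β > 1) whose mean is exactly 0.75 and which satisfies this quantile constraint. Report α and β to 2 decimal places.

With mean 0.75 fixed, write α = 0.75s, β = 0.25s where s = α+β.
Need P(θ < 0.82) = 0.95 under Beta(0.75s, 0.25s). Normal approximation: (q−m)/√(m(1−m)/s) ≈ z_{0.95} = 1.64, so s ≈ 0.75·0.25·(1.64)²/(0.82−0.75)² = 103.5.
At s = 103.5: P(θ<0.82) ≈ 0.958. Adjusting to match 0.95 gives s ≈ 93.90.
So α = 0.75·93.90 ≈ 70.43, β = 0.25·93.90 ≈ 23.48.

α ≈ 70.43, β ≈ 23.48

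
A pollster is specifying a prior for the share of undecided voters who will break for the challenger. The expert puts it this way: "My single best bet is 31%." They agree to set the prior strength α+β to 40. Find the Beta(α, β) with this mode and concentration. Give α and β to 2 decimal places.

For α,β > 1 the Beta mode is (α−1)/(α+β−2). With α+β = 40, the mode is (α−1)/38.
Set (α−1)/38 = 0.31 → α = 1 + 0.31·38 = 12.78.
β = 40 − α = 27.22.

α = 12.78, β = 27.22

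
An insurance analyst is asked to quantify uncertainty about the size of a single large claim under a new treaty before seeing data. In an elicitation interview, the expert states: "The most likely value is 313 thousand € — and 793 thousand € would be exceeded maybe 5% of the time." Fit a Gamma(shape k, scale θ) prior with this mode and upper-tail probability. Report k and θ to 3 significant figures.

Gamma(k,θ) with k>1 has mode (k−1)θ, so θ = 313/(k−1).
Need P(X < 793) = 0.95 with θ tied to k this way. Start at k = 2, θ = 313: P(X<793) ≈ 0.720.
Too low — raise k to concentrate. Iterating converges to k ≈ 4.14.
Then θ = 313/(4.14−1) ≈ 99.8.

k ≈ 4.14, θ ≈ 99.8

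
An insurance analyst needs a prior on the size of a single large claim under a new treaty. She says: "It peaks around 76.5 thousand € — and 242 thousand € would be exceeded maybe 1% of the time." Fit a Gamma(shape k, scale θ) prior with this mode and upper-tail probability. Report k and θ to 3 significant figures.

Gamma(k,θ) with k>1 has mode (k−1)θ, so θ = 76.5/(k−1).
Need P(X < 242) = 0.99 with θ tied to k this way. Start at k = 2, θ = 76.5: P(X<242) ≈ 0.824.
Too low — raise k to concentrate. Iterating converges to k ≈ 4.35.
Then θ = 76.5/(4.35−1) ≈ 22.8.

k ≈ 4.35, θ ≈ 22.8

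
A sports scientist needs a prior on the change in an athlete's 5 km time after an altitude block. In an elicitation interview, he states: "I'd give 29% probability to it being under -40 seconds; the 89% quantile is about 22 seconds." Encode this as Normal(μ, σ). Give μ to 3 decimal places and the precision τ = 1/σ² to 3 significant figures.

For Normal(μ,σ), the p-quantile is μ + z_p·σ. Here z_{0.29} = -0.5534, z_{0.89} = 1.227.
So -40 = μ − 0.5534σ and 22 = μ + 1.227σ.
Subtracting: σ = (22 − -40)/(1.227 − (-0.5534)) = 34.833.
Then μ = -40 − (-0.5534)·34.833 = -20.724.
Precision τ = 1/σ² = 1/34.83² = 0.000824.

μ = -20.724, τ = 0.000824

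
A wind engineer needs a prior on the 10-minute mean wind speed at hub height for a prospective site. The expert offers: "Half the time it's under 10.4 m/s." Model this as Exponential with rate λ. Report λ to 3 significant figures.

Exponential median = ln 2 / λ, so λ = ln 2 / 10.4 = 0.0666.

λ ≈ 0.0666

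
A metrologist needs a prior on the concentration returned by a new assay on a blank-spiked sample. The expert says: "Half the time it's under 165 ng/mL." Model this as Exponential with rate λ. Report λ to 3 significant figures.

λ ≈ 0.0042

Exponential median = ln 2 / λ, so λ = ln 2 / 165.0 = 0.0042.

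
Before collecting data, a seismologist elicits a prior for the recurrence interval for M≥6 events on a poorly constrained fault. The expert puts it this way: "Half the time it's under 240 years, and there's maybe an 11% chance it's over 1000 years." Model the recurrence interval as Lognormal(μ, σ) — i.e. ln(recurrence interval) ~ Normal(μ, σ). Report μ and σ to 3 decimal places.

If T ~ Lognormal(μ,σ) then ln T ~ Normal(μ,σ), so the p-quantile of ln T is μ + z_p·σ.
ln(240) = 5.481 and ln(1000) = 6.908; z_{0.5} = 0, z_{0.89} = 1.227.
σ = (6.908 − 5.481)/(1.227 − (0)) = 1.164.
μ = 5.481 − (0)·1.164 = 5.481.

μ ≈ 5.481, σ ≈ 1.164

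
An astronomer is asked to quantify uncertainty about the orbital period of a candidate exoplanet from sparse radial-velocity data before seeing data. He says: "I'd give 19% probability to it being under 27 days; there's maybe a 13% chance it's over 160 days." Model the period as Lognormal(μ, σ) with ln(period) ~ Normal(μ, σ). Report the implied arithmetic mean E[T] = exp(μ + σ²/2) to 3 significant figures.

E[T] ≈ 87.3 days

If T ~ Lognormal(μ,σ) then ln T ~ Normal(μ,σ), so the p-quantile of ln T is μ + z_p·σ.
ln(27) = 3.296 and ln(160) = 5.075; z_{0.19} = -0.8779, z_{0.87} = 1.126.
σ = (5.075 − 3.296)/(1.126 − (-0.8779)) = 0.888.
μ = 3.296 − (-0.8779)·0.888 = 4.075.
E[T] = exp(μ + σ²/2) = exp(4.075 + 0.3941) = 87.3 days.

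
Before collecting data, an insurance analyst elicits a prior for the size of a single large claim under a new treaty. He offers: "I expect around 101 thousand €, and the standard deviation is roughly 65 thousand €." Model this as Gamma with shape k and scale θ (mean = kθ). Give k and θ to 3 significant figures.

k ≈ 2.41, θ ≈ 41.8

For Gamma(k, scale θ): mean = kθ, variance = kθ², so CV = 1/√k.
CV = SD/mean = 65/101 = 0.6436, hence k = 1/CV² = 2.41.
Then θ = mean/k = 101/2.41 = 41.8.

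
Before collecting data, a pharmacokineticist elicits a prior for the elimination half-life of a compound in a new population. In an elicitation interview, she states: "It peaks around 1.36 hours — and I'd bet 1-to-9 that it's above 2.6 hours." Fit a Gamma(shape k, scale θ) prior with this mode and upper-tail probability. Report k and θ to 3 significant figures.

Gamma(k,θ) with k>1 has mode (k−1)θ, so θ = 1.36/(k−1).
Need P(X < 2.6) = 0.9 with θ tied to k this way. Start at k = 2, θ = 1.36: P(X<2.6) ≈ 0.570.
Too low — raise k to concentrate. Iterating converges to k ≈ 5.55.
Then θ = 1.36/(5.55−1) ≈ 0.299.

k ≈ 5.55, θ ≈ 0.299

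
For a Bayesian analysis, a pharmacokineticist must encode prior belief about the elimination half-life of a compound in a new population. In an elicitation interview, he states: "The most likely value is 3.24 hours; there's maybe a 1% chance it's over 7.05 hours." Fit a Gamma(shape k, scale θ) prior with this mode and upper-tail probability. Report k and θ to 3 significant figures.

k ≈ 8.99, θ ≈ 0.405

Gamma(k,θ) with k>1 has mode (k−1)θ, so θ = 3.24/(k−1).
Need P(X < 7.05) = 0.99 with θ tied to k this way. Start at k = 2, θ = 3.24: P(X<7.05) ≈ 0.640.
Too low — raise k to concentrate. Iterating converges to k ≈ 8.99.
Then θ = 3.24/(8.99−1) ≈ 0.405.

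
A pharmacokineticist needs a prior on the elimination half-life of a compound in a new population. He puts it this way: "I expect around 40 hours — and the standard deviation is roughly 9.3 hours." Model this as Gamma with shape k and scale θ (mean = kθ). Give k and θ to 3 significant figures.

For Gamma(k, scale θ): mean = kθ, variance = kθ², so CV = 1/√k.
CV = SD/mean = 9.3/40 = 0.2325, hence k = 1/CV² = 18.5.
Then θ = mean/k = 40/18.5 = 2.16.

k ≈ 18.5, θ ≈ 2.16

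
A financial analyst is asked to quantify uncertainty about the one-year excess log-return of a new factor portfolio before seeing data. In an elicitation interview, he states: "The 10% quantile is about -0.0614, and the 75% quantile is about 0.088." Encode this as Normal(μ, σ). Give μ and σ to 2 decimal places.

For Normal(μ,σ), the p-quantile is μ + z_p·σ. Here z_{0.1} = -1.282, z_{0.75} = 0.6745.
So -0.0614 = μ − 1.282σ and 0.088 = μ + 0.6745σ.
Subtracting: σ = (0.088 − -0.0614)/(0.6745 − (-1.282)) = 0.08.
Then μ = -0.0614 − (-1.282)·0.08 = 0.04.

μ = 0.04, σ = 0.08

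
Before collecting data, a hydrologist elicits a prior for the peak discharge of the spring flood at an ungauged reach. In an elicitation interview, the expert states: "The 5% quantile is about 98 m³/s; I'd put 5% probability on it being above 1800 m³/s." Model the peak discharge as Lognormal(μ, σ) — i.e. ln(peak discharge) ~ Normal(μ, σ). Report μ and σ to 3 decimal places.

μ ≈ 6.040, σ ≈ 0.885

If T ~ Lognormal(μ,σ) then ln T ~ Normal(μ,σ), so the p-quantile of ln T is μ + z_p·σ.
ln(98) = 4.585 and ln(1800) = 7.496; z_{0.05} = -1.645, z_{0.95} = 1.645.
σ = (7.496 − 4.585)/(1.645 − (-1.645)) = 0.885.
μ = 4.585 − (-1.645)·0.885 = 6.040.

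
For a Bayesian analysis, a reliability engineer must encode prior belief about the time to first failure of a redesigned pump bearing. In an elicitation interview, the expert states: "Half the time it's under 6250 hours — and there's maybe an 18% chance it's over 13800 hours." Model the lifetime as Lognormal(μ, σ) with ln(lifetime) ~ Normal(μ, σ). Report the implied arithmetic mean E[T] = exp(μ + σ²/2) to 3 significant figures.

E[T] ≈ 9090 hours

If T ~ Lognormal(μ,σ) then ln T ~ Normal(μ,σ), so the p-quantile of ln T is μ + z_p·σ.
ln(6250) = 8.74 and ln(13800) = 9.532; z_{0.5} = 0, z_{0.82} = 0.9154.
σ = (9.532 − 8.74)/(0.9154 − (0)) = 0.865.
μ = 8.74 − (0)·0.865 = 8.740.
E[T] = exp(μ + σ²/2) = exp(8.740 + 0.3744) = 9090 hours.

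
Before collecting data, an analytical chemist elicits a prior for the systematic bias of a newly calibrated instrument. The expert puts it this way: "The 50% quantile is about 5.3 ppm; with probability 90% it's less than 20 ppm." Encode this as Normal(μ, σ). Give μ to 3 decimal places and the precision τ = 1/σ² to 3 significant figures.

The p-quantile of Normal(μ,σ) is μ + z_p·σ, with z_{0.5} = 0 and z_{0.9} = 1.282.
Eliminate σ: μ = (z₂·x₁ − z₁·x₂)/(z₂ − z₁) = (1.282·5.3 − (0)·20)/1.282 = 5.300.
Then σ = (x₂ − x₁)/(z₂ − z₁) = (20 − 5.3)/1.282 = 11.470.
Precision τ = 1/σ² = 1/11.47² = 0.0076.

μ = 5.300, τ = 0.0076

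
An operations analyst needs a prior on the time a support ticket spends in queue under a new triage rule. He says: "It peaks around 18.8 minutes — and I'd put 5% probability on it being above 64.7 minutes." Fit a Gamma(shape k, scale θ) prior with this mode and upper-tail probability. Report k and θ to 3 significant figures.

k ≈ 2.7, θ ≈ 11.1

Gamma(k,θ) with k>1 has mode (k−1)θ, so θ = 18.8/(k−1).
Need P(X < 64.7) = 0.95 with θ tied to k this way. Start at k = 2, θ = 18.8: P(X<64.7) ≈ 0.858.
Too low — raise k to concentrate. Iterating converges to k ≈ 2.7.
Then θ = 18.8/(2.7−1) ≈ 11.1.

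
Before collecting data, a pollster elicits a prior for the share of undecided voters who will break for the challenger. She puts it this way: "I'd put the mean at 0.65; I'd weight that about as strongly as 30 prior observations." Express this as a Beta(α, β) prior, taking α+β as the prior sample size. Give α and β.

Under the effective-sample-size interpretation, Beta(α, β) has prior mean α/(α+β) and prior sample size α+β.
So α+β = 30 and α/(α+β) = 0.65, giving α = 0.65·30 = 19.5 and β = 30 − 19.5 = 10.5.

α = 19.5, β = 10.5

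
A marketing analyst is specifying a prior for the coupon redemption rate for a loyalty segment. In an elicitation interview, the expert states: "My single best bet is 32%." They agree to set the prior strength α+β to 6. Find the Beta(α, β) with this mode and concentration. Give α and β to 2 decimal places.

α = 2.28, β = 3.72

For α,β > 1 the Beta mode is (α−1)/(α+β−2). With α+β = 6, the mode is (α−1)/4.
Set (α−1)/4 = 0.32 → α = 1 + 0.32·4 = 2.28.
β = 6 − α = 3.72.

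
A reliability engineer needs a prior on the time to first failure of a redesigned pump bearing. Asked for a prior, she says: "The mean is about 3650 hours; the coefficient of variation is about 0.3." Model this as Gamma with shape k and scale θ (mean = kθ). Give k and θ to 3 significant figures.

For Gamma(k, scale θ): mean = kθ, variance = kθ², so CV = 1/√k.
CV = 0.3, hence k = 1/CV² = 11.1.
Then θ = mean/k = 3650/11.1 = 328.

k ≈ 11.1, θ ≈ 328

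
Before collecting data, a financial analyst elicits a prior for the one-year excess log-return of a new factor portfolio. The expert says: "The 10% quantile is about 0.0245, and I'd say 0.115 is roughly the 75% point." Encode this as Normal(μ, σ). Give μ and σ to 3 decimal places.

μ = 0.084, σ = 0.046

For Normal(μ,σ), the p-quantile is μ + z_p·σ. Here z_{0.1} = -1.282, z_{0.75} = 0.6745.
So 0.0245 = μ − 1.282σ and 0.115 = μ + 0.6745σ.
Subtracting: σ = (0.115 − 0.0245)/(0.6745 − (-1.282)) = 0.046.
Then μ = 0.0245 − (-1.282)·0.046 = 0.084.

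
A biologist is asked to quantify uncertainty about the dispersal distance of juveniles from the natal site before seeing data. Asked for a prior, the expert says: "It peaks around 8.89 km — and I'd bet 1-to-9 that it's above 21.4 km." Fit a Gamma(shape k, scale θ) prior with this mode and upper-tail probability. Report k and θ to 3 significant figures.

Gamma(k,θ) with k>1 has mode (k−1)θ, so θ = 8.89/(k−1).
Need P(X < 21.4) = 0.9 with θ tied to k this way. Start at k = 2, θ = 8.89: P(X<21.4) ≈ 0.693.
Too low — raise k to concentrate. Iterating converges to k ≈ 3.49.
Then θ = 8.89/(3.49−1) ≈ 3.57.

k ≈ 3.49, θ ≈ 3.57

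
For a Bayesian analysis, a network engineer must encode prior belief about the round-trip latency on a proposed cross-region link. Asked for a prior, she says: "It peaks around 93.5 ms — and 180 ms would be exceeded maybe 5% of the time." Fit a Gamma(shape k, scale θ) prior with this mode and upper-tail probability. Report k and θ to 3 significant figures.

Gamma(k,θ) with k>1 has mode (k−1)θ, so θ = 93.5/(k−1).
Need P(X < 180) = 0.95 with θ tied to k this way. Start at k = 2, θ = 93.5: P(X<180) ≈ 0.573.
Too low — raise k to concentrate. Iterating converges to k ≈ 7.48.
Then θ = 93.5/(7.48−1) ≈ 14.4.

k ≈ 7.48, θ ≈ 14.4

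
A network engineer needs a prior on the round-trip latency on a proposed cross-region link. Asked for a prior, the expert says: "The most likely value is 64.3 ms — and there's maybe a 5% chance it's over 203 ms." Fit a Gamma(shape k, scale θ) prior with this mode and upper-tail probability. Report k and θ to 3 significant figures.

Gamma(k,θ) with k>1 has mode (k−1)θ, so θ = 64.3/(k−1).
Need P(X < 203) = 0.95 with θ tied to k this way. Start at k = 2, θ = 64.3: P(X<203) ≈ 0.823.
Too low — raise k to concentrate. Iterating converges to k ≈ 2.99.
Then θ = 64.3/(2.99−1) ≈ 32.3.

k ≈ 2.99, θ ≈ 32.3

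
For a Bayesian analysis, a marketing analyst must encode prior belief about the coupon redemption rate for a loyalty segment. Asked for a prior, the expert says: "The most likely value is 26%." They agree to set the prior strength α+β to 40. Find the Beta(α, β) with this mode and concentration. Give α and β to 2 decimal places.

α = 10.88, β = 29.12

For α,β > 1 the Beta mode is (α−1)/(α+β−2). With α+β = 40, the mode is (α−1)/38.
Set (α−1)/38 = 0.26 → α = 1 + 0.26·38 = 10.88.
β = 40 − α = 29.12.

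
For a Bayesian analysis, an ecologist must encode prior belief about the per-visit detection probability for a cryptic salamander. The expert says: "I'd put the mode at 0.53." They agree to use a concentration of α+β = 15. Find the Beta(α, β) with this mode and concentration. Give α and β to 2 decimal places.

For α,β > 1 the Beta mode is (α−1)/(α+β−2). With α+β = 15, the mode is (α−1)/13.
Set (α−1)/13 = 0.53 → α = 1 + 0.53·13 = 7.89.
β = 15 − α = 7.11.

α = 7.89, β = 7.11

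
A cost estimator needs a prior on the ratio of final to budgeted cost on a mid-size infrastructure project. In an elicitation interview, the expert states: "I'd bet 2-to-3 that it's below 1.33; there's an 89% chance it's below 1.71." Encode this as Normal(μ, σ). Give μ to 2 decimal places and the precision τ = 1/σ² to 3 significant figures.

For Normal(μ,σ), the p-quantile is μ + z_p·σ. Here z_{0.4} = -0.2533, z_{0.89} = 1.227.
So 1.33 = μ − 0.2533σ and 1.71 = μ + 1.227σ.
Subtracting: σ = (1.71 − 1.33)/(1.227 − (-0.2533)) = 0.26.
Then μ = 1.33 − (-0.2533)·0.26 = 1.40.
Precision τ = 1/σ² = 1/0.2568² = 15.2.

μ = 1.40, τ = 15.2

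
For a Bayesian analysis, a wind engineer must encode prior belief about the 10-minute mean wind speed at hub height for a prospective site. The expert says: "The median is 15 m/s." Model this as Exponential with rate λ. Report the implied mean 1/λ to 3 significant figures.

Exponential median = ln 2 / λ, so λ = ln 2 / 15.0 = 0.0462.
Mean = 1/λ = 21.6 m/s.

mean ≈ 21.6 m/s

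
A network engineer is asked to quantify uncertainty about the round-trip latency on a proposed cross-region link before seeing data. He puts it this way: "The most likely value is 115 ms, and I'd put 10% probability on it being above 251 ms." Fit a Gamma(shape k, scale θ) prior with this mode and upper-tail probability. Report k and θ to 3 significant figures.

k ≈ 4.16, θ ≈ 36.4

Gamma(k,θ) with k>1 has mode (k−1)θ, so θ = 115/(k−1).
Need P(X < 251) = 0.9 with θ tied to k this way. Start at k = 2, θ = 115: P(X<251) ≈ 0.641.
Too low — raise k to concentrate. Iterating converges to k ≈ 4.16.
Then θ = 115/(4.16−1) ≈ 36.4.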